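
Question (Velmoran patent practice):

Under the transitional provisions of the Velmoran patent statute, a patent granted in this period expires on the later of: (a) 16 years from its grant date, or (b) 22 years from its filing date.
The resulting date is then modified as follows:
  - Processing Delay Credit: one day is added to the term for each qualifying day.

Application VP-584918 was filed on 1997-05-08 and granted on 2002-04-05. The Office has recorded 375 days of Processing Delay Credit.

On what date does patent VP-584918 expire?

(a) grant + 16 years → 5 April 2018.
(b) filing + 22 years → 8 May 2019.
Later of the two: 8 May 2019.
Processing Delay Credit: +375 days → 17 May 2020.

May 17, 2020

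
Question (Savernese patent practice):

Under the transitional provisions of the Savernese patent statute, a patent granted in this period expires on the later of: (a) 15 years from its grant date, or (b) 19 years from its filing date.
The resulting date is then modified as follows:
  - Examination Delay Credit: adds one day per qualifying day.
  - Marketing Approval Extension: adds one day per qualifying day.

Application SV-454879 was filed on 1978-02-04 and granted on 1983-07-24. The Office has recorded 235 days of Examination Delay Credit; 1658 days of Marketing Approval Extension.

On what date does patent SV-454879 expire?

September 29, 2003

(a) grant + 15 years → 24 July 1998.
(b) filing + 19 years → 4 February 1997.
Later of the two: 24 July 1998.
Examination Delay Credit: +235 days → 16 March 1999.
Marketing Approval Extension: +1658 days → 29 September 2003.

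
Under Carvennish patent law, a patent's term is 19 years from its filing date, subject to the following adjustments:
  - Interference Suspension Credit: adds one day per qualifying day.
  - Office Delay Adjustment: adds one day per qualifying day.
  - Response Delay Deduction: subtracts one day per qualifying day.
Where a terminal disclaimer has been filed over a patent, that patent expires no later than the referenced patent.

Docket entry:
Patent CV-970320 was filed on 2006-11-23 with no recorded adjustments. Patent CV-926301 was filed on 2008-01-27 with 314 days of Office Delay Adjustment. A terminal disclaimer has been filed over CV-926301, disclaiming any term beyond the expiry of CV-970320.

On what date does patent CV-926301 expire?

2025-11-23

Natural term of CV-926301:
  Base: filing + 19 years → 27 January 2027.
  Office Delay Adjustment: +314 days → 7 December 2027.
Expiry of referenced patent CV-970320:
  Base: filing + 19 years → 23 November 2025.
Terminal disclaimer: CV-926301 expires on the earlier of 7 December 2027 and 23 November 2025.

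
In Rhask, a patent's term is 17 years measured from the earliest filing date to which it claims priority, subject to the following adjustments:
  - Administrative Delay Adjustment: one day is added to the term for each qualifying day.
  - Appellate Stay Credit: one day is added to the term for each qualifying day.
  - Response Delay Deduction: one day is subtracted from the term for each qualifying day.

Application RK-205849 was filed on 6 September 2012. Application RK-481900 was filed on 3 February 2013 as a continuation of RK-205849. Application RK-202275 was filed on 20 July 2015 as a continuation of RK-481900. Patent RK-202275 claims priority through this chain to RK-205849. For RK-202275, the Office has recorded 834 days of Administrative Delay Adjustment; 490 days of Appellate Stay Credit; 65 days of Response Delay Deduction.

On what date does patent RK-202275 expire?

Earliest priority filing: 6 September 2012.
Base term: 6 September 2012 + 17 years → 6 September 2029.
Administrative Delay Adjustment: +834 days → 19 December 2031.
Appellate Stay Credit: +490 days → 22 April 2033.
Response Delay Deduction: −65 days → 16 February 2033.

2033-02-16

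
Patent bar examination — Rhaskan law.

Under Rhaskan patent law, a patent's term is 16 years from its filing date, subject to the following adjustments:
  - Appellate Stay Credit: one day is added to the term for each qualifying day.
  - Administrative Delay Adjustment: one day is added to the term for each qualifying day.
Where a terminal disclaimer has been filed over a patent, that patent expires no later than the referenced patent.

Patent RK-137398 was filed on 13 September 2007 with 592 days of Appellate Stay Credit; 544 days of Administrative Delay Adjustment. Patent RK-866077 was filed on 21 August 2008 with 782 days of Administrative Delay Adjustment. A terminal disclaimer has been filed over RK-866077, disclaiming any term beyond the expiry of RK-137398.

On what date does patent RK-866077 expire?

Natural term of RK-866077:
  Base: filing + 16 years → 21 August 2024.
  Administrative Delay Adjustment: +782 days → 12 October 2026.
Expiry of referenced patent RK-137398:
  Base: filing + 16 years → 13 September 2023.
  Appellate Stay Credit: +592 days → 27 April 2025.
  Administrative Delay Adjustment: +544 days → 23 October 2026.
Terminal disclaimer: RK-866077 expires on the earlier of 12 October 2026 and 23 October 2026.

2026-10-12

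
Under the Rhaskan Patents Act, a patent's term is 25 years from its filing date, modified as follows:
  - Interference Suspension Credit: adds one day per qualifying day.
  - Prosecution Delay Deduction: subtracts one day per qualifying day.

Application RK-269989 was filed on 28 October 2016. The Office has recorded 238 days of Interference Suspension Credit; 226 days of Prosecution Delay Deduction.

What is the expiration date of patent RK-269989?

2041-11-09

Base term: filing date + 25 years → 28 October 2041.
Interference Suspension Credit: +238 days → 23 June 2042.
Prosecution Delay Deduction: −226 days → 9 November 2041.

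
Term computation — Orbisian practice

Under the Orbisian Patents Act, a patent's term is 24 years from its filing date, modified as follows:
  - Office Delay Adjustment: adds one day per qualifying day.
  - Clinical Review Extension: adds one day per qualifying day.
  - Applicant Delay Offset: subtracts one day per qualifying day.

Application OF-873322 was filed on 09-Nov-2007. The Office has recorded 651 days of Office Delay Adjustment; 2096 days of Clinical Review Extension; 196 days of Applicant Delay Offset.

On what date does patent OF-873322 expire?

Base term: filing date + 24 years → 9 November 2031.
Office Delay Adjustment: +651 days → 21 August 2033.
Clinical Review Extension: +2096 days → 18 May 2039.
Applicant Delay Offset: −196 days → 3 November 2038.

2038-11-03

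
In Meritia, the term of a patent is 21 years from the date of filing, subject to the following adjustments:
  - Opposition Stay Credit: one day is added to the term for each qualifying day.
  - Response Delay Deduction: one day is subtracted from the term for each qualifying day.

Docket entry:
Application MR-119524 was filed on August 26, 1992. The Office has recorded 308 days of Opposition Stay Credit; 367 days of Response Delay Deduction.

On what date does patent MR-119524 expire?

2013-06-28

Base term: filing date + 21 years → 26 August 2013.
Opposition Stay Credit: +308 days → 30 June 2014.
Response Delay Deduction: −367 days → 28 June 2013.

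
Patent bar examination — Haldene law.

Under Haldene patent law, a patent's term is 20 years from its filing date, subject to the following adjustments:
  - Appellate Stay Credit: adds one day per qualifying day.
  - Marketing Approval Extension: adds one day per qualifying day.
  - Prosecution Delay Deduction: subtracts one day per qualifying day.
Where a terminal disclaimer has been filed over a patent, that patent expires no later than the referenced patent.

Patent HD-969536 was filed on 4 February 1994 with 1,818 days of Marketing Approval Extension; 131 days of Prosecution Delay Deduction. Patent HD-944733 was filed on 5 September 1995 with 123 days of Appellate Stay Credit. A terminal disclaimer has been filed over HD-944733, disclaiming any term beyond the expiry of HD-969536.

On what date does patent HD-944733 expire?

2016-01-06

Natural term of HD-944733:
  Base: filing + 20 years → 5 September 2015.
  Appellate Stay Credit: +123 days → 6 January 2016.
Expiry of referenced patent HD-969536:
  Base: filing + 20 years → 4 February 2014.
  Marketing Approval Extension: +1818 days → 27 January 2019.
  Prosecution Delay Deduction: −131 days → 18 September 2018.
Terminal disclaimer: HD-944733 expires on the earlier of 6 January 2016 and 18 September 2018.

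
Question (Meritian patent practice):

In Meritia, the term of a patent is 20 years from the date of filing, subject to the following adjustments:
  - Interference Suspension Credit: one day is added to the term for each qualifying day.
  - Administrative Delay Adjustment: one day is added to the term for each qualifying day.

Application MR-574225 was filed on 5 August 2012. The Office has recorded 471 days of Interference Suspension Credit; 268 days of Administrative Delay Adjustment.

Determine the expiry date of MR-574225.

2034-08-14

Base term: filing date + 20 years → 5 August 2032.
Interference Suspension Credit: +471 days → 19 November 2033.
Administrative Delay Adjustment: +268 days → 14 August 2034.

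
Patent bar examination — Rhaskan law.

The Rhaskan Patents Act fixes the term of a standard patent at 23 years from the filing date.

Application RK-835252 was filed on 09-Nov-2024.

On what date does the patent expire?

2047-11-09

Filing date + 23 years → 9 November 2047.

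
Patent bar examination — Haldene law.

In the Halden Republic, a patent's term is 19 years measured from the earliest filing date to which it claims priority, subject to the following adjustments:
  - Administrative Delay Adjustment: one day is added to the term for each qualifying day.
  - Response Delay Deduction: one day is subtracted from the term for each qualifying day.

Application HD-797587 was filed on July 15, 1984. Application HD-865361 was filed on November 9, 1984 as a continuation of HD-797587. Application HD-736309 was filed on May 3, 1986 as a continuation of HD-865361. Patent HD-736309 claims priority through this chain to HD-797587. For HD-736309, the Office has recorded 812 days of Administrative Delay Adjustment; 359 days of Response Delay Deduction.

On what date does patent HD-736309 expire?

October 10, 2004

Earliest priority filing: 15 July 1984.
Base term: 15 July 1984 + 19 years → 15 July 2003.
Administrative Delay Adjustment: +812 days → 4 October 2005.
Response Delay Deduction: −359 days → 10 October 2004.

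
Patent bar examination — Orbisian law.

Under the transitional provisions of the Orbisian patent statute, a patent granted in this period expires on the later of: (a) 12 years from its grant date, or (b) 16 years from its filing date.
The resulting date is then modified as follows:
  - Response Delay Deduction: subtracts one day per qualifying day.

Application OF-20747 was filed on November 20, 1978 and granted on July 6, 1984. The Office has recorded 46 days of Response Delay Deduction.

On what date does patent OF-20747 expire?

(a) grant + 12 years → 6 July 1996.
(b) filing + 16 years → 20 November 1994.
Later of the two: 6 July 1996.
Response Delay Deduction: −46 days → 21 May 1996.

1996-05-21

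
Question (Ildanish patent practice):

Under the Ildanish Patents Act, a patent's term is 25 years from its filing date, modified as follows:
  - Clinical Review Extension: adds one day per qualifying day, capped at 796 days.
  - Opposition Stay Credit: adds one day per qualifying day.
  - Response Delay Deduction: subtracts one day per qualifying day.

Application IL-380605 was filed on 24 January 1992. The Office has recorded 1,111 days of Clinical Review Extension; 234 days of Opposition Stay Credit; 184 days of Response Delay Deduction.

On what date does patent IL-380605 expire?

Base term: filing date + 25 years → 24 January 2017.
Clinical Review Extension: 1111 days claimed exceeds the 796-day cap, so +796 days → 31 March 2019.
Opposition Stay Credit: +234 days → 20 November 2019.
Response Delay Deduction: −184 days → 20 May 2019.

2019-05-20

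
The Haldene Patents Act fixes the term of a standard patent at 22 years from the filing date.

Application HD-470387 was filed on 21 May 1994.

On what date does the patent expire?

May 21, 2016

Filing date + 22 years → 21 May 2016.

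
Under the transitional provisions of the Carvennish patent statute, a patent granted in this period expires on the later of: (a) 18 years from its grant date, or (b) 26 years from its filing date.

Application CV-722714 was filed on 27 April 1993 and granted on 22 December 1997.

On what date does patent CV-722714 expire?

April 27, 2019

(a) grant + 18 years → 22 December 2015.
(b) filing + 26 years → 27 April 2019.
Later of the two: 27 April 2019.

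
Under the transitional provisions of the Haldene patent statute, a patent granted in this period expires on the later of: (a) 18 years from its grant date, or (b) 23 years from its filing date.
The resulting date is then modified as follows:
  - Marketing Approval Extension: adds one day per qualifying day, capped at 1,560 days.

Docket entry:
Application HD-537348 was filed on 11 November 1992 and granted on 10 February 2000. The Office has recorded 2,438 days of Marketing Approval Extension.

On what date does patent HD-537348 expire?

(a) grant + 18 years → 10 February 2018.
(b) filing + 23 years → 11 November 2015.
Later of the two: 10 February 2018.
Marketing Approval Extension: 2438 days claimed exceeds the 1560-day cap, so +1560 days → 20 May 2022.

May 20, 2022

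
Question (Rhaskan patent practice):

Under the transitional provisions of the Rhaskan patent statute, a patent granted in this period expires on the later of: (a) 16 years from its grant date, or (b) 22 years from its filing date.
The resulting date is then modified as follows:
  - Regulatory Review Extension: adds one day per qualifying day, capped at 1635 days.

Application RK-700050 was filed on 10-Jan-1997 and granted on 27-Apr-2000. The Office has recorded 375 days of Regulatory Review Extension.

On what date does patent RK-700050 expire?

(a) grant + 16 years → 27 April 2016.
(b) filing + 22 years → 10 January 2019.
Later of the two: 10 January 2019.
Regulatory Review Extension: 375 days (within the 1635-day cap) → +375 days → 20 January 2020.

January 20, 2020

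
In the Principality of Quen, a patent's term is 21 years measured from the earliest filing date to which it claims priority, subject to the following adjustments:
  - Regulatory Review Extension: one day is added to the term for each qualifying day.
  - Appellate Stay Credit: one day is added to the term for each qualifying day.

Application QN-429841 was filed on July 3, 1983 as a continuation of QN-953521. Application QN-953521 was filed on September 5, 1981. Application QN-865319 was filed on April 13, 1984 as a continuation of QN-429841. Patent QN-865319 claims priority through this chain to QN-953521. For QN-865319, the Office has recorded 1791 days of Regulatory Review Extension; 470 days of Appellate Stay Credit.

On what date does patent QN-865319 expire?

Earliest priority filing: 5 September 1981.
Base term: 5 September 1981 + 21 years → 5 September 2002.
Regulatory Review Extension: +1791 days → 1 August 2007.
Appellate Stay Credit: +470 days → 13 November 2008.

November 13, 2008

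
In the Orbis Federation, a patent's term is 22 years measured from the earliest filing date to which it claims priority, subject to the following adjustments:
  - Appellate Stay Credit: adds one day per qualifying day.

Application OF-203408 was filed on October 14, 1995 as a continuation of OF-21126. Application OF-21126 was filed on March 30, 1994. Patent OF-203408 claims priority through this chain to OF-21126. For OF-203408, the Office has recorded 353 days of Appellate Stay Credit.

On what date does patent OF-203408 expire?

Earliest priority filing: 30 March 1994.
Base term: 30 March 1994 + 22 years → 30 March 2016.
Appellate Stay Credit: +353 days → 18 March 2017.

2017-03-18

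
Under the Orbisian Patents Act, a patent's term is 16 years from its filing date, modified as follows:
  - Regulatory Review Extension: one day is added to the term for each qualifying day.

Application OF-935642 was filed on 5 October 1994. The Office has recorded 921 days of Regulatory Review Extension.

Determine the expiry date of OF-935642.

Base term: filing date + 16 years → 5 October 2010.
Regulatory Review Extension: +921 days → 13 April 2013.

April 13, 2013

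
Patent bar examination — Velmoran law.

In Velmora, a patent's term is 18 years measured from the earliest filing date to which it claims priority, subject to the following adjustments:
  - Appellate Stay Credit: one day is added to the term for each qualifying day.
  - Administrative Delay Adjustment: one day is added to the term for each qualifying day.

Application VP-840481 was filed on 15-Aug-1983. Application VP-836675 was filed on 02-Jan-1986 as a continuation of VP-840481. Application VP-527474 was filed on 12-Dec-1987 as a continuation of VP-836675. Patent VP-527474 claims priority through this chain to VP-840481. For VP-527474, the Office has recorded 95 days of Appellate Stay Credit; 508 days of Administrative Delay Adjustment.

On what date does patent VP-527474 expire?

Earliest priority filing: 15 August 1983.
Base term: 15 August 1983 + 18 years → 15 August 2001.
Appellate Stay Credit: +95 days → 18 November 2001.
Administrative Delay Adjustment: +508 days → 10 April 2003.

2003-04-10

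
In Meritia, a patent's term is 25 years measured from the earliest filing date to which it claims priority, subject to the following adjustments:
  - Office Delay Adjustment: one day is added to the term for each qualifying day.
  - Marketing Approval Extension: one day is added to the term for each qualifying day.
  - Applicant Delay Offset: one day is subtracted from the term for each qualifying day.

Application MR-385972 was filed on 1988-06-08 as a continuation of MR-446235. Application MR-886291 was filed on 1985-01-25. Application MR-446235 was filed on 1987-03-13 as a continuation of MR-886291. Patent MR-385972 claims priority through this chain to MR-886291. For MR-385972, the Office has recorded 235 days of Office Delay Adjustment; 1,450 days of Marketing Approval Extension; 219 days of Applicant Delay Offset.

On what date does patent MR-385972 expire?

2014-01-30

Earliest priority filing: 25 January 1985.
Base term: 25 January 1985 + 25 years → 25 January 2010.
Office Delay Adjustment: +235 days → 17 September 2010.
Marketing Approval Extension: +1450 days → 6 September 2014.
Applicant Delay Offset: −219 days → 30 January 2014.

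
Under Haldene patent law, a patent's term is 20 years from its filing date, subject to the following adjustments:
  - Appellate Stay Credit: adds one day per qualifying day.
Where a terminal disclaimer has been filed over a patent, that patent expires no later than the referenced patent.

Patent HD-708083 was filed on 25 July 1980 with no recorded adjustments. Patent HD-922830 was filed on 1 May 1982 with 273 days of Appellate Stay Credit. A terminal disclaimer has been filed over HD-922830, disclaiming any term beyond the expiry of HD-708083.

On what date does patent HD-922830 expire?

Natural term of HD-922830:
  Base: filing + 20 years → 1 May 2002.
  Appellate Stay Credit: +273 days → 29 January 2003.
Expiry of referenced patent HD-708083:
  Base: filing + 20 years → 25 July 2000.
Terminal disclaimer: HD-922830 expires on the earlier of 29 January 2003 and 25 July 2000.

July 25, 2000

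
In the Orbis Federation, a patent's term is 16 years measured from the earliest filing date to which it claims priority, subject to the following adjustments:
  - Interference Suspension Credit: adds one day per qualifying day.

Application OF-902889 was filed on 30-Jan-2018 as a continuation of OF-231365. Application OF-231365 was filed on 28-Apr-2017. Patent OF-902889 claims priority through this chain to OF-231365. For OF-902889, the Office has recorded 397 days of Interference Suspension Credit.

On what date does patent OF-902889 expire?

Earliest priority filing: 28 April 2017.
Base term: 28 April 2017 + 16 years → 28 April 2033.
Interference Suspension Credit: +397 days → 30 May 2034.

May 30, 2034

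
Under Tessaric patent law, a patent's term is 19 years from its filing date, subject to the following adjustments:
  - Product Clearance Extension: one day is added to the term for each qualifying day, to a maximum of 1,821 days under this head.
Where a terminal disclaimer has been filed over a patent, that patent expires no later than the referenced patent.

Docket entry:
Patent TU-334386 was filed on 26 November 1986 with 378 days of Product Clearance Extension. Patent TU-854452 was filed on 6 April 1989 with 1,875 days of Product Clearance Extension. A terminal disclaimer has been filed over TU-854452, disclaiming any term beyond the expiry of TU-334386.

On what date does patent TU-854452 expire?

Natural term of TU-854452:
  Base: filing + 19 years → 6 April 2008.
  Product Clearance Extension: 1875 days claimed exceeds the 1821-day cap, so +1821 days → 1 April 2013.
Expiry of referenced patent TU-334386:
  Base: filing + 19 years → 26 November 2005.
  Product Clearance Extension: 378 days (within the 1821-day cap) → +378 days → 9 December 2006.
Terminal disclaimer: TU-854452 expires on the earlier of 1 April 2013 and 9 December 2006.

December 9, 2006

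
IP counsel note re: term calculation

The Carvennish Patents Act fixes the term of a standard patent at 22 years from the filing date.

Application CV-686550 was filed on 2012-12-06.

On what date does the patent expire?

Filing date + 22 years → 6 December 2034.

December 6, 2034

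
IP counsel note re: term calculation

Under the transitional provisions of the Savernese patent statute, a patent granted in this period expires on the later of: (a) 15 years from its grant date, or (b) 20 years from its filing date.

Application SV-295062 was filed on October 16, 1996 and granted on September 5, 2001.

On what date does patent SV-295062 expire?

(a) grant + 15 years → 5 September 2016.
(b) filing + 20 years → 16 October 2016.
Later of the two: 16 October 2016.

2016-10-16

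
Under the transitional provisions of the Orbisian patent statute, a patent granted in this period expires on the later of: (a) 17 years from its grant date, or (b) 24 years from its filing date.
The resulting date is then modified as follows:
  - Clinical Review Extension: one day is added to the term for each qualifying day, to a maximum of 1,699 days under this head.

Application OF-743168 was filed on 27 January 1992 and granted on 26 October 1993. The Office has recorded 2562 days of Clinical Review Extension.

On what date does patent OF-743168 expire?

2020-09-21

(a) grant + 17 years → 26 October 2010.
(b) filing + 24 years → 27 January 2016.
Later of the two: 27 January 2016.
Clinical Review Extension: 2562 days claimed exceeds the 1699-day cap, so +1699 days → 21 September 2020.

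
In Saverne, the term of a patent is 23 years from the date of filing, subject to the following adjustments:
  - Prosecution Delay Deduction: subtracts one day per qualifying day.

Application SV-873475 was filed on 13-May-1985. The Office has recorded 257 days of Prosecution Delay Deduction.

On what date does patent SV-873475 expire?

Base term: filing date + 23 years → 13 May 2008.
Prosecution Delay Deduction: −257 days → 30 August 2007.

2007-08-30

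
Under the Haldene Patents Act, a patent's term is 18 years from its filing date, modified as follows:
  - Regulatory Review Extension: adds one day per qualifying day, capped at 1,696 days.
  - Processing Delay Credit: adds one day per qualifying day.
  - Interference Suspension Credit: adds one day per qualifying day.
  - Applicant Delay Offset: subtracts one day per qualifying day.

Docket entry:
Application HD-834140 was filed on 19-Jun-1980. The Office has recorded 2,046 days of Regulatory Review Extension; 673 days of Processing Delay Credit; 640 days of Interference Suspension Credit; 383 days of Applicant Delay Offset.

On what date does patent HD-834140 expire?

Base term: filing date + 18 years → 19 June 1998.
Regulatory Review Extension: 2046 days claimed exceeds the 1696-day cap, so +1696 days → 9 February 2003.
Processing Delay Credit: +673 days → 13 December 2004.
Interference Suspension Credit: +640 days → 14 September 2006.
Applicant Delay Offset: −383 days → 27 August 2005.

2005-08-27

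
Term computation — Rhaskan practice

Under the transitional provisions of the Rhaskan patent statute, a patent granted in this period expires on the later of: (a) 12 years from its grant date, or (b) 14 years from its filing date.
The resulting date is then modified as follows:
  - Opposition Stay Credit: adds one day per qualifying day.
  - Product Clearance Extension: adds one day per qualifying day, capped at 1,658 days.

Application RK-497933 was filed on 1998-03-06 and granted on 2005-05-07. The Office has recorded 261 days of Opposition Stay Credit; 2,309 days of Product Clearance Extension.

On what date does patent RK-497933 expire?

August 8, 2022

(a) grant + 12 years → 7 May 2017.
(b) filing + 14 years → 6 March 2012.
Later of the two: 7 May 2017.
Opposition Stay Credit: +261 days → 23 January 2018.
Product Clearance Extension: 2309 days claimed exceeds the 1658-day cap, so +1658 days → 8 August 2022.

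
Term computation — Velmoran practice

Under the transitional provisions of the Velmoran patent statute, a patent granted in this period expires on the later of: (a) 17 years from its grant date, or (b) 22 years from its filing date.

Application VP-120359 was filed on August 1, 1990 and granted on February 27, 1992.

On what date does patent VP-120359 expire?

(a) grant + 17 years → 27 February 2009.
(b) filing + 22 years → 1 August 2012.
Later of the two: 1 August 2012.

2012-08-01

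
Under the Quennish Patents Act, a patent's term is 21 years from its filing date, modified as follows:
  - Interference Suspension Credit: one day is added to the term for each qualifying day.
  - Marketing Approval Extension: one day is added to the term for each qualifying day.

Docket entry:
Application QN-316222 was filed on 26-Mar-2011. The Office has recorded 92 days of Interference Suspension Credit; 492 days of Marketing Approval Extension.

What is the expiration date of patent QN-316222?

Base term: filing date + 21 years → 26 March 2032.
Interference Suspension Credit: +92 days → 26 June 2032.
Marketing Approval Extension: +492 days → 31 October 2033.

October 31, 2033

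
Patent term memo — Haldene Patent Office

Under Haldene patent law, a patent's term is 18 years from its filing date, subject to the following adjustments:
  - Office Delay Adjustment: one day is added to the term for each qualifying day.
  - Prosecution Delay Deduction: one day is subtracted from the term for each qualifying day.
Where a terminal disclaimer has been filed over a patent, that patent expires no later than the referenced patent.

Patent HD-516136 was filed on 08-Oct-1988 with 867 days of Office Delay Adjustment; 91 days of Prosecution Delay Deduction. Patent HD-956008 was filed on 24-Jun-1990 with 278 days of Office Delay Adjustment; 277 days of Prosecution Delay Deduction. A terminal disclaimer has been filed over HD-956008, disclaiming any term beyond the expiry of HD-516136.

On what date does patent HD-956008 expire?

2008-06-25

Natural term of HD-956008:
  Base: filing + 18 years → 24 June 2008.
  Office Delay Adjustment: +278 days → 29 March 2009.
  Prosecution Delay Deduction: −277 days → 25 June 2008.
Expiry of referenced patent HD-516136:
  Base: filing + 18 years → 8 October 2006.
  Office Delay Adjustment: +867 days → 21 February 2009.
  Prosecution Delay Deduction: −91 days → 22 November 2008.
Terminal disclaimer: HD-956008 expires on the earlier of 25 June 2008 and 22 November 2008.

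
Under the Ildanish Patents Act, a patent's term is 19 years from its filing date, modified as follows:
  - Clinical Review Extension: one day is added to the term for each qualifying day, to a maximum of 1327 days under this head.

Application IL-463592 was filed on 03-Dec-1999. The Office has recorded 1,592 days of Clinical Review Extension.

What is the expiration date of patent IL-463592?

Base term: filing date + 19 years → 3 December 2018.
Clinical Review Extension: 1592 days claimed exceeds the 1327-day cap, so +1327 days → 22 July 2022.

July 22, 2022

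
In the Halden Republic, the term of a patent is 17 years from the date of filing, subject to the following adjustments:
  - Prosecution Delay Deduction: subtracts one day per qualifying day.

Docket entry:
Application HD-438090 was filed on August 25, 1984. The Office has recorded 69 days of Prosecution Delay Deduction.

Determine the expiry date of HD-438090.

June 17, 2001

Base term: filing date + 17 years → 25 August 2001.
Prosecution Delay Deduction: −69 days → 17 June 2001.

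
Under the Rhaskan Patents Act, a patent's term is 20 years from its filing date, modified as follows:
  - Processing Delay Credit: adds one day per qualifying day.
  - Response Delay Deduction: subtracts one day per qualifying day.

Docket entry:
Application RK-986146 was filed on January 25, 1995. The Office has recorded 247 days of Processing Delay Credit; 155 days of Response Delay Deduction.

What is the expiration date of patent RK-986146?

Base term: filing date + 20 years → 25 January 2015.
Processing Delay Credit: +247 days → 29 September 2015.
Response Delay Deduction: −155 days → 27 April 2015.

2015-04-27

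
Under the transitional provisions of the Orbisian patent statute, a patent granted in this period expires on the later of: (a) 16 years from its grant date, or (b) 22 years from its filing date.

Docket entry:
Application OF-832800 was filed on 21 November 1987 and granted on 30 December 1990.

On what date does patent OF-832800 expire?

2009-11-21

(a) grant + 16 years → 30 December 2006.
(b) filing + 22 years → 21 November 2009.
Later of the two: 21 November 2009.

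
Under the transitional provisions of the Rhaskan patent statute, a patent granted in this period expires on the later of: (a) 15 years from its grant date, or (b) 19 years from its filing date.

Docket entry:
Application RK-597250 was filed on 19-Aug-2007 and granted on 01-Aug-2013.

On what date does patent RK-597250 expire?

August 1, 2028

(a) grant + 15 years → 1 August 2028.
(b) filing + 19 years → 19 August 2026.
Later of the two: 1 August 2028.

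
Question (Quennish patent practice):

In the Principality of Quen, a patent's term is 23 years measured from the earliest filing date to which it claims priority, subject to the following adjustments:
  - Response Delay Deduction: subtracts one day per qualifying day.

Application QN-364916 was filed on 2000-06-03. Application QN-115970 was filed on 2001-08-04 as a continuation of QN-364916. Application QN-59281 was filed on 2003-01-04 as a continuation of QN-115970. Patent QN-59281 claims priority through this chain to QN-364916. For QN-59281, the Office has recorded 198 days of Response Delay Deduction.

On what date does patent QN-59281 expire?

Earliest priority filing: 3 June 2000.
Base term: 3 June 2000 + 23 years → 3 June 2023.
Response Delay Deduction: −198 days → 17 November 2022.

November 17, 2022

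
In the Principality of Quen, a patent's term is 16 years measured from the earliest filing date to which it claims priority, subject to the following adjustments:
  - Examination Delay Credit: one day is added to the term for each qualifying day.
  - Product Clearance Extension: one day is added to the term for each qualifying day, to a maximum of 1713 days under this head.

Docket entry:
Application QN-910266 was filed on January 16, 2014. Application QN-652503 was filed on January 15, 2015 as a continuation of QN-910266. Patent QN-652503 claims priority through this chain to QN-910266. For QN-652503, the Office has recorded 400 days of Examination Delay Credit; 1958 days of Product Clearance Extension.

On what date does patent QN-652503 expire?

Earliest priority filing: 16 January 2014.
Base term: 16 January 2014 + 16 years → 16 January 2030.
Examination Delay Credit: +400 days → 20 February 2031.
Product Clearance Extension: 1958 days claimed exceeds the 1713-day cap, so +1713 days → 30 October 2035.

October 30, 2035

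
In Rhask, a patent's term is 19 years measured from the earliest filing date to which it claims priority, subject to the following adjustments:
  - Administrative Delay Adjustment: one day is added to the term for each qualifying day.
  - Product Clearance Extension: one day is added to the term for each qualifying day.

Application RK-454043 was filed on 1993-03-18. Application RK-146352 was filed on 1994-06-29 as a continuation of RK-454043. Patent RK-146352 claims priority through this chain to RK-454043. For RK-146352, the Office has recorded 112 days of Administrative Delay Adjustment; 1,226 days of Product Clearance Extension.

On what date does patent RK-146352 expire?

Earliest priority filing: 18 March 1993.
Base term: 18 March 1993 + 19 years → 18 March 2012.
Administrative Delay Adjustment: +112 days → 8 July 2012.
Product Clearance Extension: +1226 days → 16 November 2015.

November 16, 2015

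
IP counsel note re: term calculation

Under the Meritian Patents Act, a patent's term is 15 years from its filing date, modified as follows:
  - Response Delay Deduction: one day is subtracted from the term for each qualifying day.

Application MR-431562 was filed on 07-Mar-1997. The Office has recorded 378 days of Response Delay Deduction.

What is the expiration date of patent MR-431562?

Base term: filing date + 15 years → 7 March 2012.
Response Delay Deduction: −378 days → 23 February 2011.

2011-02-23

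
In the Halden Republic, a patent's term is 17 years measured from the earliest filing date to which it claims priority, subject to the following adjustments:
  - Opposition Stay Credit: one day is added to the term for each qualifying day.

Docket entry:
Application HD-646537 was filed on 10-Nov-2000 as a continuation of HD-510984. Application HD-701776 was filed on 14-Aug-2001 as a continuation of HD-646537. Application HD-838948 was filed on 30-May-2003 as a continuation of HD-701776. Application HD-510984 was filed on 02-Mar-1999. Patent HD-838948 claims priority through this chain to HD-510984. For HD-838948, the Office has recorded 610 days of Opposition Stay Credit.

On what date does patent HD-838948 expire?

Earliest priority filing: 2 March 1999.
Base term: 2 March 1999 + 17 years → 2 March 2016.
Opposition Stay Credit: +610 days → 2 November 2017.

2017-11-02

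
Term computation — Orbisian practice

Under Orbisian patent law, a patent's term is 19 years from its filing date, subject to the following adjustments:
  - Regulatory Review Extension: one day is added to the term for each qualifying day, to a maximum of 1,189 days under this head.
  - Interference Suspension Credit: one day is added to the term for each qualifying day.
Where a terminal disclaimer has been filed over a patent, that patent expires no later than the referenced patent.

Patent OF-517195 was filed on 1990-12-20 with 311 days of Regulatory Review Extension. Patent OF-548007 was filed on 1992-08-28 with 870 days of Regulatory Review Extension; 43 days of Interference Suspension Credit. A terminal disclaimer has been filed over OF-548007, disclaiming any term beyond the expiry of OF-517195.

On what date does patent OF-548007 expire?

Natural term of OF-548007:
  Base: filing + 19 years → 28 August 2011.
  Regulatory Review Extension: 870 days (within the 1189-day cap) → +870 days → 14 January 2014.
  Interference Suspension Credit: +43 days → 26 February 2014.
Expiry of referenced patent OF-517195:
  Base: filing + 19 years → 20 December 2009.
  Regulatory Review Extension: 311 days (within the 1189-day cap) → +311 days → 27 October 2010.
Terminal disclaimer: OF-548007 expires on the earlier of 26 February 2014 and 27 October 2010.

October 27, 2010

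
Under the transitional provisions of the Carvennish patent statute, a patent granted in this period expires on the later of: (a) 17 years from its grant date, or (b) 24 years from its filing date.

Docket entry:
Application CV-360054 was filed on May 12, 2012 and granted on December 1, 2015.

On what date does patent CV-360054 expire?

2036-05-12

(a) grant + 17 years → 1 December 2032.
(b) filing + 24 years → 12 May 2036.
Later of the two: 12 May 2036.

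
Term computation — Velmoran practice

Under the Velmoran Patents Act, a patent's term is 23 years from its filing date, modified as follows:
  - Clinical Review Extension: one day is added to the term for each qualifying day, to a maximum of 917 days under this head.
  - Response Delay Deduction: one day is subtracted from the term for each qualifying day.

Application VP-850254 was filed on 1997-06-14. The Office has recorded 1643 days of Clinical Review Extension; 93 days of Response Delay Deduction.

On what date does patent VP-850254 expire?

Base term: filing date + 23 years → 14 June 2020.
Clinical Review Extension: 1643 days claimed exceeds the 917-day cap, so +917 days → 18 December 2022.
Response Delay Deduction: −93 days → 16 September 2022.

September 16, 2022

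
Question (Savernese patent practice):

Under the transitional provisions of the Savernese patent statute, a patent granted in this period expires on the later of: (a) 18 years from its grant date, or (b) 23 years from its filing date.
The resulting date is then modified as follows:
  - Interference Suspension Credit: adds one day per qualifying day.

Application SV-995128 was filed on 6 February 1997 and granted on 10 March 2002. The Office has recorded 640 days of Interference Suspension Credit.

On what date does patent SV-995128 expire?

(a) grant + 18 years → 10 March 2020.
(b) filing + 23 years → 6 February 2020.
Later of the two: 10 March 2020.
Interference Suspension Credit: +640 days → 10 December 2021.

2021-12-10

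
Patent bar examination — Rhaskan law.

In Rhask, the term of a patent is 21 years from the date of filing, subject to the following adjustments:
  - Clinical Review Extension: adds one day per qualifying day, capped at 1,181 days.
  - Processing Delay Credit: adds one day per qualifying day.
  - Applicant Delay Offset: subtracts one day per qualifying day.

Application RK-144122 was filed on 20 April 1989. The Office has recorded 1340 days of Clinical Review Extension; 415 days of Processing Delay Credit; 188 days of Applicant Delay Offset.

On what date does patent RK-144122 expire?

Base term: filing date + 21 years → 20 April 2010.
Clinical Review Extension: 1340 days claimed exceeds the 1181-day cap, so +1181 days → 14 July 2013.
Processing Delay Credit: +415 days → 2 September 2014.
Applicant Delay Offset: −188 days → 26 February 2014.

2014-02-26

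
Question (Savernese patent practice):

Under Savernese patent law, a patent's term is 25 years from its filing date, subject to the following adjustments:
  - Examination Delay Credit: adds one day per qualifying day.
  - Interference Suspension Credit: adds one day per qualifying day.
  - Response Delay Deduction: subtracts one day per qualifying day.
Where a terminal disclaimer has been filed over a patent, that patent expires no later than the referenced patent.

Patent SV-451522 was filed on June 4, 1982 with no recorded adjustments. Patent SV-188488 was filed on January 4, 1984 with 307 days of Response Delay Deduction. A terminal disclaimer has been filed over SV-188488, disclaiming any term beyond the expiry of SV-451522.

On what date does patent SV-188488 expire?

June 4, 2007

Natural term of SV-188488:
  Base: filing + 25 years → 4 January 2009.
  Response Delay Deduction: −307 days → 3 March 2008.
Expiry of referenced patent SV-451522:
  Base: filing + 25 years → 4 June 2007.
Terminal disclaimer: SV-188488 expires on the earlier of 3 March 2008 and 4 June 2007.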